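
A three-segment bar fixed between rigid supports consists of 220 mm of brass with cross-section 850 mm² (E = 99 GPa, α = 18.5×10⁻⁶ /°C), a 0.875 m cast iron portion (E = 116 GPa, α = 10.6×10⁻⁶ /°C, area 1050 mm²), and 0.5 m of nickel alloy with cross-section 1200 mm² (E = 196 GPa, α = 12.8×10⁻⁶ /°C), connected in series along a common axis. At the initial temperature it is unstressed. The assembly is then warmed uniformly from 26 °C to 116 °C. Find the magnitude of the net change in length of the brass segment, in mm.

If the supports were absent, the total length change would be Σ αᵢΔT Lᵢ = 18.5×10⁻⁶×90×220 + 10.6×10⁻⁶×90×875 + 12.8×10⁻⁶×90×500 = 1.777 mm.
Since the ends are fixed, an axial force P builds up, equal in every segment, with P · Σ Lᵢ/(AᵢEᵢ) = δ_free.
The series flexibility is Σ Lᵢ/(AᵢEᵢ) = 220/(850×99×10³) + 875/(1050×116×10³) + 500/(1200×196×10³) = 1.192×10⁻⁵ mm/N.
P = 1.777 / 1.192×10⁻⁵ = 149000 N = 149 kN, compressive.
For the brass segment, free thermal change = 18.5×10⁻⁶×90×220 = 0.3663 mm and elastic change from P = 149000×220/(850×99×10³) = 0.3896 mm; these oppose, so the net change is 0.0233 mm (segment shortens).

|ΔL| ≈ 0.0233 mm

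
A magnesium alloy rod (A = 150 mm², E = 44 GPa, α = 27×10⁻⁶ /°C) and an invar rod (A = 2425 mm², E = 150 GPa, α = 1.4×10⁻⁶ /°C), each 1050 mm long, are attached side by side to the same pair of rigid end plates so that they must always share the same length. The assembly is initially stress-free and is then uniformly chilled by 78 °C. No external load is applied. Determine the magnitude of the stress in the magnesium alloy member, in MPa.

σ ≈ 86.3 MPa (tensile)

Equilibrium of a rigid end plate with no external load gives equal and opposite internal forces ±P in the two members. Since α_{magnesium alloy} > α_{invar}, cooling drives the magnesium alloy into tension and the invar into compression.
Compatibility of the two members (thermal + elastic change equal): (α₁ − α₂)ΔT = P·[1/(A₁E₁) + 1/(A₂E₂)].
|α₁ − α₂|·ΔT = 25.6×10⁻⁶ × 78 = 0.001997.
1/(A₁E₁) + 1/(A₂E₂) = 1/(150×44×10³) + 1/(2425×150×10³) = 1.543×10⁻⁷ N⁻¹.
So P = 0.001997 / 1.543×10⁻⁷ = 12.94 kN.
σ_{magnesium alloy} = P/A₁ = 12940/150 = 86.29 MPa, tensile.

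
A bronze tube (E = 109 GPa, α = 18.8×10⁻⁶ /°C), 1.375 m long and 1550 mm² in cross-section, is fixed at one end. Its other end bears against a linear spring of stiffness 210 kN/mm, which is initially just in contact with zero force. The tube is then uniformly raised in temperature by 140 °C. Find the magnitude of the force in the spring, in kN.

Free thermal expansion: δ_free = αΔT L = 18.8×10⁻⁶ × 140 × 1375 = 3.619 mm.
With a force P in the spring, the elastic change of the tube is PL/(AE) and that of the spring is P/k; compatibility requires their sum to equal δ_free.
P [ L/(AE) + 1/k ] = δ_free → P [ 1375/(1550×109×10³) + 1/(210×10³) ] = 3.619.
P = 3.619 / 1.29×10⁻⁵ = 280500 N.

P ≈ 281 kN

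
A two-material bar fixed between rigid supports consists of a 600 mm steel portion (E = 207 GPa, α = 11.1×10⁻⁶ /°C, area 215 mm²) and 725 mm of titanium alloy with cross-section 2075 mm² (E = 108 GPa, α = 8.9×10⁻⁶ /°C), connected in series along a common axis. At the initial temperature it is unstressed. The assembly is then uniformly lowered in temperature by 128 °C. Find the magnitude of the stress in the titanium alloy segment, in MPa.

With the walls removed the bar would change length by δ_free = Σ αᵢΔT Lᵢ = 11.1×10⁻⁶×128×600 + 8.9×10⁻⁶×128×725 = 1.678 mm.
The walls prevent any net length change, so an axial force P (same in every segment) develops. Compatibility: P · Σ Lᵢ/(AᵢEᵢ) = δ_free.
Σ Lᵢ/(AᵢEᵢ) = 600/(215×207×10³) + 725/(2075×108×10³) = 1.672×10⁻⁵ mm/N.
So P = 1.678 / 1.672×10⁻⁵ = 100.4 kN, tensile.
σ_{titanium alloy} = P / A = 100400 / 2075 = 48.39 MPa.

σ ≈ 48.4 MPa (tensile)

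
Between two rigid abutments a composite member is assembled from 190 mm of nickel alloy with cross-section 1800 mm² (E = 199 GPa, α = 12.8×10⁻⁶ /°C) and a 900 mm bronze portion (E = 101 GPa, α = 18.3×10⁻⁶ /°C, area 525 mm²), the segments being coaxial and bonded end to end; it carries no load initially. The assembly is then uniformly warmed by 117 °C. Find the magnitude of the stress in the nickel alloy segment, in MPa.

σ ≈ 70.2 MPa (compressive)

Free thermal expansion of the whole bar: Σ αᵢΔT Lᵢ = 12.8×10⁻⁶×117×190 + 18.3×10⁻⁶×117×900 = 2.212 mm.
Since the ends are fixed, an axial force P builds up, equal in every segment, with P · Σ Lᵢ/(AᵢEᵢ) = δ_free.
Σ Lᵢ/(AᵢEᵢ) = 190/(1800×199×10³) + 900/(525×101×10³) = 1.75×10⁻⁵ mm/N.
So P = 2.212 / 1.75×10⁻⁵ = 126.3 kN, compressive.
σ_{nickel alloy} = P / A = 126300 / 1800 = 70.19 MPa.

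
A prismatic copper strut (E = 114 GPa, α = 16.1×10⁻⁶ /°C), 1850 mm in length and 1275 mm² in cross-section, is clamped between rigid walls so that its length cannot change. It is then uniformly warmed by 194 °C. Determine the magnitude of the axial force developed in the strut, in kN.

The ends cannot move, so σ = EαΔT = 114×10³ × 16.1×10⁻⁶ × 194 = 356.1 MPa.
Axial force P = σA = 356.1 × 1275 = 454000 N = 454 kN, compressive.

P ≈ 454 kN (compressive)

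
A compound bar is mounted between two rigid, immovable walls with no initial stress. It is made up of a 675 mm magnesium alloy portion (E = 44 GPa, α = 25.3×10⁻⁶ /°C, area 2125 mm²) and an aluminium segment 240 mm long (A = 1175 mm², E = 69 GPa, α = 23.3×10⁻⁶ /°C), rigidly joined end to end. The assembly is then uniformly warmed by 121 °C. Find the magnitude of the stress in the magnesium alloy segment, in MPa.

σ ≈ 127 MPa (compressive)

If the supports were absent, the total length change would be Σ αᵢΔT Lᵢ = 25.3×10⁻⁶×121×675 + 23.3×10⁻⁶×121×240 = 2.743 mm.
Since the ends are fixed, an axial force P builds up, equal in every segment, with P · Σ Lᵢ/(AᵢEᵢ) = δ_free.
The series flexibility is Σ Lᵢ/(AᵢEᵢ) = 675/(2125×44×10³) + 240/(1175×69×10³) = 1.018×10⁻⁵ mm/N.
Hence P = δ_free / Σ(L/AE) = 2.743/1.018×10⁻⁵ = 269.5 kN (compressive).
σ_{magnesium alloy} = P / A = 269500 / 2125 = 126.8 MPa.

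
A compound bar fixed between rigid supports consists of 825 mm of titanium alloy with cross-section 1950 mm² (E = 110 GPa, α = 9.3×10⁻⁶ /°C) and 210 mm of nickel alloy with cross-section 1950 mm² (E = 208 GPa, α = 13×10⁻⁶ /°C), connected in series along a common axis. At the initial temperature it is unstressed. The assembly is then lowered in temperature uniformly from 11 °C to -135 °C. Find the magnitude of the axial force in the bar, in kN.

Free thermal contraction of the whole bar: Σ αᵢΔT Lᵢ = 9.3×10⁻⁶×146×825 + 13×10⁻⁶×146×210 = 1.519 mm.
The rigid supports impose zero overall length change; the single axial force P common to all segments must satisfy P Σ Lᵢ/(AᵢEᵢ) = δ_free.
Σ Lᵢ/(AᵢEᵢ) = 825/(1950×110×10³) + 210/(1950×208×10³) = 4.364×10⁻⁶ mm/N.
Hence P = δ_free / Σ(L/AE) = 1.519/4.364×10⁻⁶ = 348 kN (tensile).

P ≈ 348 kN (tensile)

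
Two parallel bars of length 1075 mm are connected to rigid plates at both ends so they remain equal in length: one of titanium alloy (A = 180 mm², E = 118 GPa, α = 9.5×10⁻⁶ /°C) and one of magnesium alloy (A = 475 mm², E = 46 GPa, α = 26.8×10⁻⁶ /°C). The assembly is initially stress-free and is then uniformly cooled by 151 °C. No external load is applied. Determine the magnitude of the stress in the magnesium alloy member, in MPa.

The magnesium alloy has the larger α, so on cooling it would change length more than the titanium alloy if both were free. The rigid plates force a common final length, so the magnesium alloy is put into tension and the titanium alloy into compression, with equal and opposite forces P (no external load).
Compatibility of the two members (thermal + elastic change equal): (α₁ − α₂)ΔT = P·[1/(A₁E₁) + 1/(A₂E₂)].
|α₁ − α₂|·ΔT = 17.3×10⁻⁶ × 151 = 0.002612.
1/(A₁E₁) + 1/(A₂E₂) = 1/(180×118×10³) + 1/(475×46×10³) = 9.285×10⁻⁸ N⁻¹.
So P = 0.002612 / 9.285×10⁻⁸ = 28.14 kN.
σ_{magnesium alloy} = P/A₂ = 28140/475 = 59.23 MPa, tensile.

σ ≈ 59.2 MPa (tensile)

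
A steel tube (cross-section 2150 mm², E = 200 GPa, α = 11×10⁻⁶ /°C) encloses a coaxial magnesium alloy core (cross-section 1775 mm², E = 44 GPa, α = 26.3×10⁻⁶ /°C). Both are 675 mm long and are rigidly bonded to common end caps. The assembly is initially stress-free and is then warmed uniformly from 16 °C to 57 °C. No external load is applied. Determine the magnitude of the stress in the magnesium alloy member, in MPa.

σ ≈ 23.4 MPa (compressive)

Equilibrium of a rigid end plate with no external load gives equal and opposite internal forces ±P in the two members. Since α_{magnesium alloy} > α_{steel}, heating drives the magnesium alloy into compression and the steel into tension.
Equating the net (thermal + elastic) strains gives |α₁ − α₂|·ΔT = P·[1/(A₁E₁) + 1/(A₂E₂)].
|α₁ − α₂|·ΔT = 15.3×10⁻⁶ × 41 = 0.0006273.
1/(A₁E₁) + 1/(A₂E₂) = 1/(2150×200×10³) + 1/(1775×44×10³) = 1.513×10⁻⁸ N⁻¹.
So P = 0.0006273 / 1.513×10⁻⁸ = 41.46 kN.
σ_{magnesium alloy} = P/A₂ = 41460/1775 = 23.36 MPa, compressive.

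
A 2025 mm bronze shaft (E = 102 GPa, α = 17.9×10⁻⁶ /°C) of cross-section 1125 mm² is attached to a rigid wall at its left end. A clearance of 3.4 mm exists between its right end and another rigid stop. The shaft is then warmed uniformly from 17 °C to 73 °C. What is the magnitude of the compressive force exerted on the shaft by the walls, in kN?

Free thermal elongation = αΔT L = 17.9×10⁻⁶ × 56 × 2025 = 2.03 mm.
Since δ_free = 2.03 mm is less than the 3.4 mm gap, the shaft never touches the wall. No axial force develops.

P ≈ 0 kN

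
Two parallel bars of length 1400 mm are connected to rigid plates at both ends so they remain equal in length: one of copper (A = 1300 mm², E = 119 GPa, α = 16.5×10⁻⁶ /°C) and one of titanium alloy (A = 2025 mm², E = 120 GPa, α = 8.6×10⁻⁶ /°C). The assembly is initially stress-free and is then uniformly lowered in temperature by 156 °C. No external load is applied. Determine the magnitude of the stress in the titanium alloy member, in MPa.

σ ≈ 57.5 MPa (compressive)

The copper has the larger α, so on cooling it would change length more than the titanium alloy if both were free. The rigid plates force a common final length, so the copper is put into tension and the titanium alloy into compression, with equal and opposite forces P (no external load).
Equating the net (thermal + elastic) strains gives |α₁ − α₂|·ΔT = P·[1/(A₁E₁) + 1/(A₂E₂)].
|α₁ − α₂|·ΔT = 7.9×10⁻⁶ × 156 = 0.001232.
1/(A₁E₁) + 1/(A₂E₂) = 1/(1300×119×10³) + 1/(2025×120×10³) = 1.058×10⁻⁸ N⁻¹.
So P = 0.001232 / 1.058×10⁻⁸ = 116.5 kN.
σ_{titanium alloy} = P/A₂ = 116500/2025 = 57.53 MPa, compressive.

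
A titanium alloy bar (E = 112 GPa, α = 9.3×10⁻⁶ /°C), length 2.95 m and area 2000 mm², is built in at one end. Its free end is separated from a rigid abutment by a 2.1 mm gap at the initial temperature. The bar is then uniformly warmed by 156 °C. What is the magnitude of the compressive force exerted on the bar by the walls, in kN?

Unrestrained expansion: δ_free = αΔT L = 9.3×10⁻⁶ × 156 × 2950 = 4.28 mm.
The gap closes (δ_free > 2.1 mm) and the wall then resists a further 4.28 − 2.1 = 2.18 mm of expansion.
So σ = E(δ_free − g)/L = 112×10³ × 2.18/2950 = 82.76 MPa.
P = σA = 82.76 × 2000 = 165.5 kN.

P ≈ 166 kN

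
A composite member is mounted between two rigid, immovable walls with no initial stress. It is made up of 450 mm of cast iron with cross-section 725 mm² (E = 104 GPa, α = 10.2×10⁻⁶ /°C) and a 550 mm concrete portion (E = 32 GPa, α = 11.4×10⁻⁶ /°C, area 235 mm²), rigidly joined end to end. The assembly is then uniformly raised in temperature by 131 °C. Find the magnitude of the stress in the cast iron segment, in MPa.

Free thermal expansion of the whole bar: Σ αᵢΔT Lᵢ = 10.2×10⁻⁶×131×450 + 11.4×10⁻⁶×131×550 = 1.423 mm.
Since the ends are fixed, an axial force P builds up, equal in every segment, with P · Σ Lᵢ/(AᵢEᵢ) = δ_free.
Σ Lᵢ/(AᵢEᵢ) = 450/(725×104×10³) + 550/(235×32×10³) = 7.911×10⁻⁵ mm/N.
So P = 1.423 / 7.911×10⁻⁵ = 17.98 kN, compressive.
σ_{cast iron} = P / A = 17980 / 725 = 24.81 MPa.

σ ≈ 24.8 MPa (compressive)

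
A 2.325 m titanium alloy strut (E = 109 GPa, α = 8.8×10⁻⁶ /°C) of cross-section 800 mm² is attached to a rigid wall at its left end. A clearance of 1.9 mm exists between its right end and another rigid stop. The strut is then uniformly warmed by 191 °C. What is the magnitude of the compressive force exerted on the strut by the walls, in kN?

If the wall were absent the strut would grow by αΔT L = 8.8×10⁻⁶ × 191 × 2325 = 3.908 mm.
The gap closes (δ_free > 1.9 mm) and the wall then resists a further 3.908 − 1.9 = 2.008 mm of expansion.
That suppressed elongation corresponds to σ = E·Δ/L = 109×10³ × 2.008/2325 = 94.13 MPa.
P = σA = 94.13 × 800 = 75.31 kN.

P ≈ 75.3 kN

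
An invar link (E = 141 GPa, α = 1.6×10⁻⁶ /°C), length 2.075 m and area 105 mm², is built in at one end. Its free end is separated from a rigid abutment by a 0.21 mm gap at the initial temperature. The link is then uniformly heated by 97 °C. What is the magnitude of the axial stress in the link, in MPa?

σ ≈ 7.61 MPa (compressive)

Unrestrained expansion: δ_free = αΔT L = 1.6×10⁻⁶ × 97 × 2075 = 0.322 mm.
This exceeds the 0.21 mm gap, so the wall pushes back. The portion of expansion that must be recovered elastically is δ_free − gap = 0.322 − 0.21 = 0.112 mm.
So σ = E(δ_free − g)/L = 141×10³ × 0.112/2075 = 7.613 MPa.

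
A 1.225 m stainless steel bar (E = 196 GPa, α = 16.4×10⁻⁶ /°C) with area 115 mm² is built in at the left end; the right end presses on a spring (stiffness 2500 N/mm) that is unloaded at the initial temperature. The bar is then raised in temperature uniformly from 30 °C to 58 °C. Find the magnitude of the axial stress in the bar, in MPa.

The unrestrained thermal change is αΔT L = 16.4×10⁻⁶ × 28 × 1225 = 0.5625 mm.
Let P be the compressive force at the spring. The bar shortens elastically by PL/(AE) and the spring compresses by P/k; together these equal δ_free.
P [ L/(AE) + 1/k ] = δ_free → P [ 1225/(115×196×10³) + 1/(2500) ] = 0.5625.
P = 0.5625 / 0.0004543 = 1238 N.
σ = P/A = 1238/115 = 10.77 MPa.

σ ≈ 10.8 MPa (compressive)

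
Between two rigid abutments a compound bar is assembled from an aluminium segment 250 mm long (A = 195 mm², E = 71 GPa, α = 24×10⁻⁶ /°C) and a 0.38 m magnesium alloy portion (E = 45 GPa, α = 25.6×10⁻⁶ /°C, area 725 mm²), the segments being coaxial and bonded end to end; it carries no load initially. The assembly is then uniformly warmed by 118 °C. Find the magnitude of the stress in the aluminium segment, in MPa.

σ ≈ 320 MPa (compressive)

With the walls removed the bar would change length by δ_free = Σ αᵢΔT Lᵢ = 24×10⁻⁶×118×250 + 25.6×10⁻⁶×118×380 = 1.856 mm.
The walls prevent any net length change, so an axial force P (same in every segment) develops. Compatibility: P · Σ Lᵢ/(AᵢEᵢ) = δ_free.
Σ Lᵢ/(AᵢEᵢ) = 250/(195×71×10³) + 380/(725×45×10³) = 2.97×10⁻⁵ mm/N.
So P = 1.856 / 2.97×10⁻⁵ = 62.48 kN, compressive.
σ_{aluminium} = P / A = 62480 / 195 = 320.4 MPa.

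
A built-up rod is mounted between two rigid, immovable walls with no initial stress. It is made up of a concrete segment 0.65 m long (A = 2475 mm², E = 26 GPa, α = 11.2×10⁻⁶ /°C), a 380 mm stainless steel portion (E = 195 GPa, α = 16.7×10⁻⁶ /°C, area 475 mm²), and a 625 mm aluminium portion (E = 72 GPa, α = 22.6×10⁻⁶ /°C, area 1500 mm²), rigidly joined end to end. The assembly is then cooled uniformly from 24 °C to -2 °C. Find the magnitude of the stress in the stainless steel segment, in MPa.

σ ≈ 76 MPa (tensile)

Free thermal contraction of the whole bar: Σ αᵢΔT Lᵢ = 11.2×10⁻⁶×26×650 + 16.7×10⁻⁶×26×380 + 22.6×10⁻⁶×26×625 = 0.7215 mm.
The walls prevent any net length change, so an axial force P (same in every segment) develops. Compatibility: P · Σ Lᵢ/(AᵢEᵢ) = δ_free.
The series flexibility is Σ Lᵢ/(AᵢEᵢ) = 650/(2475×26×10³) + 380/(475×195×10³) + 625/(1500×72×10³) = 1.999×10⁻⁵ mm/N.
Hence P = δ_free / Σ(L/AE) = 0.7215/1.999×10⁻⁵ = 36.09 kN (tensile).
σ_{stainless steel} = P / A = 36090 / 475 = 75.99 MPa.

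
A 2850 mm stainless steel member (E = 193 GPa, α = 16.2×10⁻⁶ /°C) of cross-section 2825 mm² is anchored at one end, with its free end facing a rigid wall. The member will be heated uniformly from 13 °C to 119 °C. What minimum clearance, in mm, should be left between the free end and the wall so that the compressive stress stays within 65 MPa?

With no wall the member would lengthen by αΔT L = 16.2×10⁻⁶ × 106 × 2850 = 4.894 mm.
At the allowable stress the elastic shortening the wall may impose is σL/E = 65 × 2850 / (193×10³) = 0.9598 mm.
So the gap has to take up the difference, g_min = δ_free − σL/E = 4.894 − 0.9598 = 3.934 mm.

g ≈ 3.93 mm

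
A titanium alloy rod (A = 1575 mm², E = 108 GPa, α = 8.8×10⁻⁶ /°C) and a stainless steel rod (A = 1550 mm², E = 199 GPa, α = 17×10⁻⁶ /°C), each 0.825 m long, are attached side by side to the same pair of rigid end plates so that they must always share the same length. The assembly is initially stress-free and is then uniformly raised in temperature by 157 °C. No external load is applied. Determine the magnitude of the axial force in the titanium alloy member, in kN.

P ≈ 141 kN (tensile in the titanium alloy)

Equilibrium of a rigid end plate with no external load gives equal and opposite internal forces ±P in the two members. Since α_{stainless steel} > α_{titanium alloy}, heating drives the stainless steel into compression and the titanium alloy into tension.
Setting the final lengths equal and cancelling L: (α₁ − α₂)ΔT = P/(A₁E₁) + P/(A₂E₂).
|α₁ − α₂|·ΔT = 8.2×10⁻⁶ × 157 = 0.001287.
1/(A₁E₁) + 1/(A₂E₂) = 1/(1575×108×10³) + 1/(1550×199×10³) = 9.121×10⁻⁹ N⁻¹.
So P = 0.001287 / 9.121×10⁻⁹ = 141.1 kN.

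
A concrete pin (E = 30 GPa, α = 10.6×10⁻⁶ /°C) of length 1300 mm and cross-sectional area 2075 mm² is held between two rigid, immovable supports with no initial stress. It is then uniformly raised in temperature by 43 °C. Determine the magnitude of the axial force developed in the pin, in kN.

Full restraint means ε = 0, so the stress is σ = EαΔT = 30×10³ × 10.6×10⁻⁶ × 43 = 13.67 MPa.
P = AEαΔT = 2075 × 30×10³ × 10.6×10⁻⁶ × 43 = 28.37 kN (compressive).

P ≈ 28.4 kN (compressive)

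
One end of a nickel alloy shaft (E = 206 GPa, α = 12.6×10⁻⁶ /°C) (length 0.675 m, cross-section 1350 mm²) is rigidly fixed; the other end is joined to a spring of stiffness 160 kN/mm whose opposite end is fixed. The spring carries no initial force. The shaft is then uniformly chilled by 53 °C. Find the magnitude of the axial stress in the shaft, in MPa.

σ ≈ 38.5 MPa (tensile)

The unrestrained thermal change is αΔT L = 12.6×10⁻⁶ × 53 × 675 = 0.4508 mm.
With a force P in the spring, the elastic change of the shaft is PL/(AE) and that of the spring is P/k; compatibility requires their sum to equal δ_free.
P [ L/(AE) + 1/k ] = δ_free → P [ 675/(1350×206×10³) + 1/(160×10³) ] = 0.4508.
P = 0.4508 / 8.677×10⁻⁶ = 51950 N.
σ = P/A = 51950/1350 = 38.48 MPa.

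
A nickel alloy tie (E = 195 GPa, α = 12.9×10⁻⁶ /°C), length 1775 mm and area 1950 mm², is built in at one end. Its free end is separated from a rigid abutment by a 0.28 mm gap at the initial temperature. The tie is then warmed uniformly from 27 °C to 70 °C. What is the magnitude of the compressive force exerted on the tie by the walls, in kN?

If the wall were absent the tie would grow by αΔT L = 12.9×10⁻⁶ × 43 × 1775 = 0.9846 mm.
After closing the 0.28 mm clearance, 0.9846 − 0.28 = 0.7046 mm of expansion remains to be suppressed by the wall.
That suppressed elongation corresponds to σ = E·Δ/L = 195×10³ × 0.7046/1775 = 77.41 MPa.
P = σA = 77.41 × 1950 = 150.9 kN.

P ≈ 151 kN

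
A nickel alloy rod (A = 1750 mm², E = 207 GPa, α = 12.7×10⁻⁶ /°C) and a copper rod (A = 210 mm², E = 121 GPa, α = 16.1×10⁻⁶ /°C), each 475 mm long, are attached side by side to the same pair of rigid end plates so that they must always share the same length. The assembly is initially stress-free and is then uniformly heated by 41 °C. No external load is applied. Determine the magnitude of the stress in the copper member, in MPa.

The copper has the larger α, so on heating it would change length more than the nickel alloy if both were free. The rigid plates force a common final length, so the copper is put into compression and the nickel alloy into tension, with equal and opposite forces P (no external load).
Compatibility of the two members (thermal + elastic change equal): (α₁ − α₂)ΔT = P·[1/(A₁E₁) + 1/(A₂E₂)].
|α₁ − α₂|·ΔT = 3.4×10⁻⁶ × 41 = 0.0001394.
1/(A₁E₁) + 1/(A₂E₂) = 1/(1750×207×10³) + 1/(210×121×10³) = 4.212×10⁻⁸ N⁻¹.
P = 0.0001394 / 4.212×10⁻⁸ = 3310 N = 3.31 kN.
σ_{copper} = P/A₂ = 3310/210 = 15.76 MPa, compressive.

σ ≈ 15.8 MPa (compressive)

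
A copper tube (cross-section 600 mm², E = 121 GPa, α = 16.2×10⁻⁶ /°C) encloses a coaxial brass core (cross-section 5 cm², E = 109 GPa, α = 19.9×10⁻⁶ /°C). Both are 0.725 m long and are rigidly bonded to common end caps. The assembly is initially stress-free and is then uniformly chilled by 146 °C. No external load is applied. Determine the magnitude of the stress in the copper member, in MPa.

σ ≈ 28 MPa (compressive)

The brass has the larger α, so on cooling it would change length more than the copper if both were free. The rigid plates force a common final length, so the brass is put into tension and the copper into compression, with equal and opposite forces P (no external load).
Equating the net (thermal + elastic) strains gives |α₁ − α₂|·ΔT = P·[1/(A₁E₁) + 1/(A₂E₂)].
|α₁ − α₂|·ΔT = 3.7×10⁻⁶ × 146 = 0.0005402.
1/(A₁E₁) + 1/(A₂E₂) = 1/(600×121×10³) + 1/(500×109×10³) = 3.212×10⁻⁸ N⁻¹.
P = 0.0005402 / 3.212×10⁻⁸ = 16820 N = 16.82 kN.
σ_{copper} = P/A₁ = 16820/600 = 28.03 MPa, compressive.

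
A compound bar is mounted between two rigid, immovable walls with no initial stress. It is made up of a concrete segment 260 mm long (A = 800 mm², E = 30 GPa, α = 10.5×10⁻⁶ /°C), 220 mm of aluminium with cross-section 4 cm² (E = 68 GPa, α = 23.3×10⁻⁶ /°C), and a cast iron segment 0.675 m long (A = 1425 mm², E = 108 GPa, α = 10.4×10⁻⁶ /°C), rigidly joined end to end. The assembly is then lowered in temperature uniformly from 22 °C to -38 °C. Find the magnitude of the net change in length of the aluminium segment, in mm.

Free thermal contraction of the whole bar: Σ αᵢΔT Lᵢ = 10.5×10⁻⁶×60×260 + 23.3×10⁻⁶×60×220 + 10.4×10⁻⁶×60×675 = 0.8926 mm.
The rigid supports impose zero overall length change; the single axial force P common to all segments must satisfy P Σ Lᵢ/(AᵢEᵢ) = δ_free.
The series flexibility is Σ Lᵢ/(AᵢEᵢ) = 260/(800×30×10³) + 220/(400×68×10³) + 675/(1425×108×10³) = 2.331×10⁻⁵ mm/N.
P = 0.8926 / 2.331×10⁻⁵ = 38290 N = 38.29 kN, tensile.
For the aluminium segment, free thermal change = 23.3×10⁻⁶×60×220 = 0.3076 mm and elastic change from P = 38290×220/(400×68×10³) = 0.3097 mm; these oppose, so the net change is 0.00218 mm (segment lengthens).

|ΔL| ≈ 0.00218 mm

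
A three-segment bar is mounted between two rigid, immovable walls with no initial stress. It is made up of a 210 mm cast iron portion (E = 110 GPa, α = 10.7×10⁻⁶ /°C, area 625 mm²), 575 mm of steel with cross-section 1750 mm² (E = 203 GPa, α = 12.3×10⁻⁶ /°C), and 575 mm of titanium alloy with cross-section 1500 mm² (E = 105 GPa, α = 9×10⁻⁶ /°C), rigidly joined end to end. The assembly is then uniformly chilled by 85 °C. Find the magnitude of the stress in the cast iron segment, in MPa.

If the supports were absent, the total length change would be Σ αᵢΔT Lᵢ = 10.7×10⁻⁶×85×210 + 12.3×10⁻⁶×85×575 + 9×10⁻⁶×85×575 = 1.232 mm.
The walls prevent any net length change, so an axial force P (same in every segment) develops. Compatibility: P · Σ Lᵢ/(AᵢEᵢ) = δ_free.
Σ Lᵢ/(AᵢEᵢ) = 210/(625×110×10³) + 575/(1750×203×10³) + 575/(1500×105×10³) = 8.324×10⁻⁶ mm/N.
P = 1.232 / 8.324×10⁻⁶ = 148000 N = 148 kN, tensile.
σ_{cast iron} = P / A = 148000 / 625 = 236.8 MPa.

σ ≈ 237 MPa (tensile)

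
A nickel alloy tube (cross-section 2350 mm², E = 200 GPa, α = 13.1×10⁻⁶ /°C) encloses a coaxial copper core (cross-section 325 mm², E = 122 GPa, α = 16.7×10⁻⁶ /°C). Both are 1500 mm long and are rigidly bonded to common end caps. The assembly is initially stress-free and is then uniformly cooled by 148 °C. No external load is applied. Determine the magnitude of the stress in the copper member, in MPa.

σ ≈ 59.9 MPa (tensile)

Equilibrium of a rigid end plate with no external load gives equal and opposite internal forces ±P in the two members. Since α_{copper} > α_{nickel alloy}, cooling drives the copper into tension and the nickel alloy into compression.
Setting the final lengths equal and cancelling L: (α₁ − α₂)ΔT = P/(A₁E₁) + P/(A₂E₂).
|α₁ − α₂|·ΔT = 3.6×10⁻⁶ × 148 = 0.0005328.
1/(A₁E₁) + 1/(A₂E₂) = 1/(2350×200×10³) + 1/(325×122×10³) = 2.735×10⁻⁸ N⁻¹.
P = 0.0005328 / 2.735×10⁻⁸ = 19480 N = 19.48 kN.
σ_{copper} = P/A₂ = 19480/325 = 59.94 MPa, tensile.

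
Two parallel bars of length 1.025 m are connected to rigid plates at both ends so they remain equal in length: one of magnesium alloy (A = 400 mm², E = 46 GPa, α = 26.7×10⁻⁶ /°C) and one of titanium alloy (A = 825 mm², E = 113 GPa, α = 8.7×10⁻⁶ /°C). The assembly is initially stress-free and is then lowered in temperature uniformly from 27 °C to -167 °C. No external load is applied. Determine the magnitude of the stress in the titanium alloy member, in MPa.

Both members must finish at the same length. With the larger α, the magnesium alloy tends to over-contract; the plates restrain it, putting the magnesium alloy in tension and the titanium alloy in compression. With no external load the two internal forces are equal and opposite, magnitude P.
Setting the final lengths equal and cancelling L: (α₁ − α₂)ΔT = P/(A₁E₁) + P/(A₂E₂).
|α₁ − α₂|·ΔT = 18×10⁻⁶ × 194 = 0.003492.
1/(A₁E₁) + 1/(A₂E₂) = 1/(400×46×10³) + 1/(825×113×10³) = 6.507×10⁻⁸ N⁻¹.
So P = 0.003492 / 6.507×10⁻⁸ = 53.66 kN.
σ_{titanium alloy} = P/A₂ = 53660/825 = 65.04 MPa, compressive.

σ ≈ 65 MPa (compressive)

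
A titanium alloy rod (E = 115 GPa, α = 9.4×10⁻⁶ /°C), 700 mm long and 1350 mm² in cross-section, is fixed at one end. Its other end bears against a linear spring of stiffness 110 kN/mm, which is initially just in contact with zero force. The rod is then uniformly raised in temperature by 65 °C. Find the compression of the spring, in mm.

δ ≈ 0.286 mm

Free thermal expansion: δ_free = αΔT L = 9.4×10⁻⁶ × 65 × 700 = 0.4277 mm.
Let P be the compressive force at the spring. The rod shortens elastically by PL/(AE) and the spring compresses by P/k; together these equal δ_free.
So P = δ_free / [L/(AE) + 1/k] = 0.4277 / [ 700/(1350×115×10³) + 1/(110×10³) ].
P = 0.4277 / 1.36×10⁻⁵ = 31450 N.
Spring compression = P/k = 31450/(110×10³) = 0.2859 mm.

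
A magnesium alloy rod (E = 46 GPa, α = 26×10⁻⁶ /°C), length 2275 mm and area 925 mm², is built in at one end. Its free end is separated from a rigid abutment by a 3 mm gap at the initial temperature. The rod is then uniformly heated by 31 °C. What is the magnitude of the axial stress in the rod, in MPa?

σ ≈ 0 MPa

Unrestrained expansion: δ_free = αΔT L = 26×10⁻⁶ × 31 × 2275 = 1.834 mm.
Since δ_free = 1.83 mm is less than the 3 mm gap, the rod never touches the wall. No axial force develops.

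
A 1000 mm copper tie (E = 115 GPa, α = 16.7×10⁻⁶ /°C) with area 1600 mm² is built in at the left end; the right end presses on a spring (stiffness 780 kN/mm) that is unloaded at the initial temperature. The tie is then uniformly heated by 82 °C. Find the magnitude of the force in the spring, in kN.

P ≈ 204 kN

The unrestrained thermal change is αΔT L = 16.7×10⁻⁶ × 82 × 1000 = 1.369 mm.
Let P be the compressive force at the spring. The tie shortens elastically by PL/(AE) and the spring compresses by P/k; together these equal δ_free.
So P = δ_free / [L/(AE) + 1/k] = 1.369 / [ 1000/(1600×115×10³) + 1/(780×10³) ].
P = 1.369 / 6.717×10⁻⁶ = 203900 N.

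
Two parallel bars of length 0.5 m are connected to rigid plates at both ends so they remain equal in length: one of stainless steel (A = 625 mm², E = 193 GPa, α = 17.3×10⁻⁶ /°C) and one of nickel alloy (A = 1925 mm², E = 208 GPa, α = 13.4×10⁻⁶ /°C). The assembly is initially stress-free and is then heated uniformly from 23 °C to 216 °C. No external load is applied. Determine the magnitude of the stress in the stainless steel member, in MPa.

σ ≈ 112 MPa (compressive)

Both members must finish at the same length. With the larger α, the stainless steel tends to over-expand; the plates restrain it, putting the stainless steel in compression and the nickel alloy in tension. With no external load the two internal forces are equal and opposite, magnitude P.
Setting the final lengths equal and cancelling L: (α₁ − α₂)ΔT = P/(A₁E₁) + P/(A₂E₂).
|α₁ − α₂|·ΔT = 3.9×10⁻⁶ × 193 = 0.0007527.
1/(A₁E₁) + 1/(A₂E₂) = 1/(625×193×10³) + 1/(1925×208×10³) = 1.079×10⁻⁸ N⁻¹.
P = 0.0007527 / 1.079×10⁻⁸ = 69770 N = 69.77 kN.
σ_{stainless steel} = P/A₁ = 69770/625 = 111.6 MPa, compressive.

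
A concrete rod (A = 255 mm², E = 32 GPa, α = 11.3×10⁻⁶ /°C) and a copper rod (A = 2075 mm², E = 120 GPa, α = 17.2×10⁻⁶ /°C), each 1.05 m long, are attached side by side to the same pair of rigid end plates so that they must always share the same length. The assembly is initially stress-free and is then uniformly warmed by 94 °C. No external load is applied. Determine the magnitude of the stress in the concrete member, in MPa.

σ ≈ 17.2 MPa (tensile)

Both members must finish at the same length. With the larger α, the copper tends to over-expand; the plates restrain it, putting the copper in compression and the concrete in tension. With no external load the two internal forces are equal and opposite, magnitude P.
Compatibility of the two members (thermal + elastic change equal): (α₁ − α₂)ΔT = P·[1/(A₁E₁) + 1/(A₂E₂)].
|α₁ − α₂|·ΔT = 5.9×10⁻⁶ × 94 = 0.0005546.
1/(A₁E₁) + 1/(A₂E₂) = 1/(255×32×10³) + 1/(2075×120×10³) = 1.266×10⁻⁷ N⁻¹.
So P = 0.0005546 / 1.266×10⁻⁷ = 4.382 kN.
σ_{concrete} = P/A₁ = 4382/255 = 17.18 MPa, tensile.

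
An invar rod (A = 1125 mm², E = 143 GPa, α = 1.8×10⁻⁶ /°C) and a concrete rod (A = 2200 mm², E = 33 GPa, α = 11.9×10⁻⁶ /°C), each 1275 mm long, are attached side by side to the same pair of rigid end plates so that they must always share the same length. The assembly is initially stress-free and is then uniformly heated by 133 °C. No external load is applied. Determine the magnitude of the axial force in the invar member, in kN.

The concrete has the larger α, so on heating it would change length more than the invar if both were free. The rigid plates force a common final length, so the concrete is put into compression and the invar into tension, with equal and opposite forces P (no external load).
Compatibility of the two members (thermal + elastic change equal): (α₁ − α₂)ΔT = P·[1/(A₁E₁) + 1/(A₂E₂)].
|α₁ − α₂|·ΔT = 10.1×10⁻⁶ × 133 = 0.001343.
1/(A₁E₁) + 1/(A₂E₂) = 1/(1125×143×10³) + 1/(2200×33×10³) = 1.999×10⁻⁸ N⁻¹.
So P = 0.001343 / 1.999×10⁻⁸ = 67.2 kN.

P ≈ 67.2 kN (tensile in the invar)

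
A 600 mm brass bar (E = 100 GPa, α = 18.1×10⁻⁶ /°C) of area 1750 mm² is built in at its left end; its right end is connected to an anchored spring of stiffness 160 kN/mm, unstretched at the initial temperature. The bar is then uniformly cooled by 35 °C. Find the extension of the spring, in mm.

δ ≈ 0.245 mm

The unrestrained thermal change is αΔT L = 18.1×10⁻⁶ × 35 × 600 = 0.3801 mm.
With a force P in the spring, the elastic change of the bar is PL/(AE) and that of the spring is P/k; compatibility requires their sum to equal δ_free.
So P = δ_free / [L/(AE) + 1/k] = 0.3801 / [ 600/(1750×100×10³) + 1/(160×10³) ].
P = 0.3801 / 9.679×10⁻⁶ = 39270 N.
Spring extension = P/k = 39270/(160×10³) = 0.2455 mm.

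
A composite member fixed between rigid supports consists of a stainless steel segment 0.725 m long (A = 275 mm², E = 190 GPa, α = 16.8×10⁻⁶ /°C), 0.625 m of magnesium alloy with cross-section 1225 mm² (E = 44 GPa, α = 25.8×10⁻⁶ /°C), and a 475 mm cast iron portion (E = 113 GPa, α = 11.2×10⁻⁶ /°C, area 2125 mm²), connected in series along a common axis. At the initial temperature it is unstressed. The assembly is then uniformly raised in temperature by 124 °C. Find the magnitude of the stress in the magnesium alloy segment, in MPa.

σ ≈ 124 MPa (compressive)

If the supports were absent, the total length change would be Σ αᵢΔT Lᵢ = 16.8×10⁻⁶×124×725 + 25.8×10⁻⁶×124×625 + 11.2×10⁻⁶×124×475 = 4.17 mm.
Since the ends are fixed, an axial force P builds up, equal in every segment, with P · Σ Lᵢ/(AᵢEᵢ) = δ_free.
The series flexibility is Σ Lᵢ/(AᵢEᵢ) = 725/(275×190×10³) + 625/(1225×44×10³) + 475/(2125×113×10³) = 2.745×10⁻⁵ mm/N.
Hence P = δ_free / Σ(L/AE) = 4.17/2.745×10⁻⁵ = 151.9 kN (compressive).
σ_{magnesium alloy} = P / A = 151900 / 1225 = 124 MPa.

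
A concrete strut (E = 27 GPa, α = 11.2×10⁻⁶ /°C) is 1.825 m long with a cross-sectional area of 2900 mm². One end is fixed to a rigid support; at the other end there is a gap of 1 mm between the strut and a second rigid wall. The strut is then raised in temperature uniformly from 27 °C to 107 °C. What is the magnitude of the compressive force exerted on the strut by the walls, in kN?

P ≈ 27.3 kN

If the wall were absent the strut would grow by αΔT L = 11.2×10⁻⁶ × 80 × 1825 = 1.635 mm.
The gap closes (δ_free > 1 mm) and the wall then resists a further 1.635 − 1 = 0.6352 mm of expansion.
So σ = E(δ_free − g)/L = 27×10³ × 0.6352/1825 = 9.397 MPa.
P = σA = 9.397 × 2900 = 27.25 kN.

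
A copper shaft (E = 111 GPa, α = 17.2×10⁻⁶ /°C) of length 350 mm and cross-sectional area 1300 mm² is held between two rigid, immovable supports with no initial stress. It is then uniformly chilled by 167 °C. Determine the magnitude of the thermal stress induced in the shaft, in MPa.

Because both ends are immovable the net strain is zero, and the suppressed thermal strain is αΔT = 17.2×10⁻⁶ × 167 = 2872.4×10⁻⁶.
Hence σ = E·αΔT = 111×10³ × 2872.4×10⁻⁶ = 318.8 MPa, tensile.

σ ≈ 319 MPa (tensile)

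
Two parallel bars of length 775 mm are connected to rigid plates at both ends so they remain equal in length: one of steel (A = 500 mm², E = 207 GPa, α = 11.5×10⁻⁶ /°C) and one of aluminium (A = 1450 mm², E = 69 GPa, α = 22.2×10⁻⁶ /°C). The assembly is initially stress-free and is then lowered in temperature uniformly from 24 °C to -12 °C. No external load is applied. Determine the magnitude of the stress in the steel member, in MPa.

σ ≈ 39.2 MPa (compressive)

Equilibrium of a rigid end plate with no external load gives equal and opposite internal forces ±P in the two members. Since α_{aluminium} > α_{steel}, cooling drives the aluminium into tension and the steel into compression.
Setting the final lengths equal and cancelling L: (α₁ − α₂)ΔT = P/(A₁E₁) + P/(A₂E₂).
|α₁ − α₂|·ΔT = 10.7×10⁻⁶ × 36 = 0.0003852.
1/(A₁E₁) + 1/(A₂E₂) = 1/(500×207×10³) + 1/(1450×69×10³) = 1.966×10⁻⁸ N⁻¹.
P = 0.0003852 / 1.966×10⁻⁸ = 19600 N = 19.6 kN.
σ_{steel} = P/A₁ = 19600/500 = 39.19 MPa, compressive.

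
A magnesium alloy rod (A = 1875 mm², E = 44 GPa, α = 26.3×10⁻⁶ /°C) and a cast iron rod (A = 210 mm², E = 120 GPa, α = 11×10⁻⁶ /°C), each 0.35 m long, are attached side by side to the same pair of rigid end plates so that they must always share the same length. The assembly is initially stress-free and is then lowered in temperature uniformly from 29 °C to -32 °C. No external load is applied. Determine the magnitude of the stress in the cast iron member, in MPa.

Both members must finish at the same length. With the larger α, the magnesium alloy tends to over-contract; the plates restrain it, putting the magnesium alloy in tension and the cast iron in compression. With no external load the two internal forces are equal and opposite, magnitude P.
Compatibility of the two members (thermal + elastic change equal): (α₁ − α₂)ΔT = P·[1/(A₁E₁) + 1/(A₂E₂)].
|α₁ − α₂|·ΔT = 15.3×10⁻⁶ × 61 = 0.0009333.
1/(A₁E₁) + 1/(A₂E₂) = 1/(1875×44×10³) + 1/(210×120×10³) = 5.18×10⁻⁸ N⁻¹.
So P = 0.0009333 / 5.18×10⁻⁸ = 18.02 kN.
σ_{cast iron} = P/A₂ = 18020/210 = 85.79 MPa, compressive.

σ ≈ 85.8 MPa (compressive)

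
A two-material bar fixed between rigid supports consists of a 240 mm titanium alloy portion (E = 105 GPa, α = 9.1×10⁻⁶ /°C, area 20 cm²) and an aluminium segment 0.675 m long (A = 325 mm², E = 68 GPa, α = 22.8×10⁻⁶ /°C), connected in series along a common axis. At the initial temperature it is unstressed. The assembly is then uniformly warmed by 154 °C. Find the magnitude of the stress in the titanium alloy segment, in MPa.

σ ≈ 42.7 MPa (compressive)

Free thermal expansion of the whole bar: Σ αᵢΔT Lᵢ = 9.1×10⁻⁶×154×240 + 22.8×10⁻⁶×154×675 = 2.706 mm.
The walls prevent any net length change, so an axial force P (same in every segment) develops. Compatibility: P · Σ Lᵢ/(AᵢEᵢ) = δ_free.
Σ Lᵢ/(AᵢEᵢ) = 240/(2000×105×10³) + 675/(325×68×10³) = 3.169×10⁻⁵ mm/N.
Hence P = δ_free / Σ(L/AE) = 2.706/3.169×10⁻⁵ = 85.41 kN (compressive).
σ_{titanium alloy} = P / A = 85410 / 2000 = 42.71 MPa.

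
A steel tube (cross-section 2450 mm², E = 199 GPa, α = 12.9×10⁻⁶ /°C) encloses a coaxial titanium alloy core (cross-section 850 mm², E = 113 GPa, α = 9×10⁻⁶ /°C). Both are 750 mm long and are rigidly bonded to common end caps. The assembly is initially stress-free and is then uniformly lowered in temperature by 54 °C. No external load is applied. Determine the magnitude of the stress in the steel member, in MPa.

σ ≈ 6.9 MPa (tensile)

Both members must finish at the same length. With the larger α, the steel tends to over-contract; the plates restrain it, putting the steel in tension and the titanium alloy in compression. With no external load the two internal forces are equal and opposite, magnitude P.
Compatibility of the two members (thermal + elastic change equal): (α₁ − α₂)ΔT = P·[1/(A₁E₁) + 1/(A₂E₂)].
|α₁ − α₂|·ΔT = 3.9×10⁻⁶ × 54 = 0.0002106.
1/(A₁E₁) + 1/(A₂E₂) = 1/(2450×199×10³) + 1/(850×113×10³) = 1.246×10⁻⁸ N⁻¹.
So P = 0.0002106 / 1.246×10⁻⁸ = 16.9 kN.
σ_{steel} = P/A₁ = 16900/2450 = 6.898 MPa, tensile.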